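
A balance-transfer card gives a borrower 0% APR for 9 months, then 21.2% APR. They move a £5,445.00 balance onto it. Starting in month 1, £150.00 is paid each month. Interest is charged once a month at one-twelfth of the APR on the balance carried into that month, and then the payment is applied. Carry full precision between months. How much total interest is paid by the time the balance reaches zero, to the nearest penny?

£1,544.39

Promo months 1–9 at r₀ = 0%/12 = 0; months 10+ at r₁ = 21.2%/12 = 0.0176667.
After month 9 (no interest yet): B = £5,445.00 − 9·£150.00 = £4,095.00.
Then at r₁ with £150.00/mo: n₂ = −ln(1 − r₁·B/P)/ln(1+r₁) ≈ 37.59 → 38 more payments.
Total paid = 46·£150.00 + £89.39 = £6,989.39; interest = £6,989.39 − £5,445.00 = £1,544.39.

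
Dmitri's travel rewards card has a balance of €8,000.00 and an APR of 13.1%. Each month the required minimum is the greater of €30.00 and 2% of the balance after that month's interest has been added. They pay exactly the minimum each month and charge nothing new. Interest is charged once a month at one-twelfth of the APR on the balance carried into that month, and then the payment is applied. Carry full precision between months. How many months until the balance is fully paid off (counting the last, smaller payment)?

252 months

Monthly rate r = 13.1%/12 = 1.09167% = 0.0109167.
While 2% of the post-interest balance exceeds €30.00, each month B ← (B·(1+r))·(1 − 0.02), i.e. B shrinks by the factor (1+r)·0.98 = 0.9907.
This holds for months 1–181. Entering month 182 the balance is €1,473.97; 2% of the post-interest balance is now below €30.00, so the flat €30.00 minimum applies from here.
From month 182 a fixed €30.00 at rate r clears €1,473.97 in 71 more payments. Total: 181 + 71 = 252 months.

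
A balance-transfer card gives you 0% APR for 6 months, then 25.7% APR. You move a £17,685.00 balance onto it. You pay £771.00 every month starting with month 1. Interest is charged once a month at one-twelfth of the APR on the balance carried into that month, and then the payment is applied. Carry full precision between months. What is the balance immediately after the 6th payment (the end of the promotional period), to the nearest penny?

£13,059.00

Promo months 1–6 at r₀ = 0%/12 = 0; months 7+ at r₁ = 25.7%/12 = 0.0214167.
After month 6 (no interest yet): B = £17,685.00 − 6·£771.00 = £13,059.00.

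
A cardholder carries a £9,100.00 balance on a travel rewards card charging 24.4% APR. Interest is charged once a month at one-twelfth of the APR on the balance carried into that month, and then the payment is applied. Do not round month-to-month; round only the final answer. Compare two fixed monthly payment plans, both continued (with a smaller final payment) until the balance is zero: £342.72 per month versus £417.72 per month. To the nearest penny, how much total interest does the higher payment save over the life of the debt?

£1,075.58

Monthly rate r = 24.4%/12 = 2.03333% = 0.0203333.
At £342.72/mo: n = ⌈−ln(1 − rB₀/P)/ln(1+r)⌉ = 39 payments (last £194.73); total interest = total paid − £9,100.00 = £4,118.09.
At £417.72/mo: 30 payments (last £28.63); total interest £3,042.51.
Interest saved = £4,118.09 − £3,042.51 = £1,075.58.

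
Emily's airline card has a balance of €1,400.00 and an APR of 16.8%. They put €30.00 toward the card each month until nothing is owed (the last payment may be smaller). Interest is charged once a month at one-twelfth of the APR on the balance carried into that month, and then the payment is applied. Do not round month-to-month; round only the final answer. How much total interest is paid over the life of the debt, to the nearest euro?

Monthly rate r = 16.8%/12 = 1.4% = 0.014.
Payoff takes n = ⌈−ln(1 − rB₀/P)/ln(1+r)⌉ = ⌈76.199⌉ = 77 payments; the last is €6.01.
Total paid = 76·€30.00 + €6.01 = €2,286.01.
Total interest = total paid − principal = €2,286.01 − €1,400.00 = €886.01.

€886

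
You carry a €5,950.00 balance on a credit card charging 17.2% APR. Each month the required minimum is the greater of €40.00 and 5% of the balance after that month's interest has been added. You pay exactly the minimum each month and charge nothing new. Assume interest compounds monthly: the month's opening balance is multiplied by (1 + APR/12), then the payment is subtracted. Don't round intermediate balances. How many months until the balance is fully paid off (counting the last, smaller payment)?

Monthly rate r = 17.2%/12 = 1.43333% = 0.0143333.
While 5% of the post-interest balance exceeds €40.00, each month B ← (B·(1+r))·(1 − 0.05), i.e. B shrinks by the factor (1+r)·0.95 = 0.96362.
This holds for months 1–55. Entering month 56 the balance is €774.91; 5% of the post-interest balance is now below €40.00, so the flat €40.00 minimum applies from here.
From month 56 a fixed €40.00 at rate r clears €774.91 in 23 more payments. Total: 55 + 23 = 78 months.

78 months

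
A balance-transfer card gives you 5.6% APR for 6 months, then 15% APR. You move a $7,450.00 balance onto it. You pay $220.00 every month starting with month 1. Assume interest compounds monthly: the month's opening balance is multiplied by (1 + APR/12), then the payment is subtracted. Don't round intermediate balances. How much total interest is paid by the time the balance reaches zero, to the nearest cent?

Promo months 1–6 at r₀ = 5.6%/12 = 0.00466667; months 7+ at r₁ = 15%/12 = 0.0125.
After month 6: iterate B ← B·(1+r₀) − $220.00 for 6 months → $6,325.55.
Then at r₁ with $220.00/mo: n₂ = −ln(1 − r₁·B/P)/ln(1+r₁) ≈ 35.85 → 36 more payments.
Total paid = 41·$220.00 + $187.40 = $9,207.40; interest = $9,207.40 − $7,450.00 = $1,757.40.

$1,757.40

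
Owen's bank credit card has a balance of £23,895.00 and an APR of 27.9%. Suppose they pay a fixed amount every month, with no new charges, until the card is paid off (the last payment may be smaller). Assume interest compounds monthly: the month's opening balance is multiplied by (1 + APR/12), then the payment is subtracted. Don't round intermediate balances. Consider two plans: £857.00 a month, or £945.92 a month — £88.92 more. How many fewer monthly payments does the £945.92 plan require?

7 fewer payments

Monthly rate r = 27.9%/12 = 2.325% = 0.02325.
At £857.00/mo: n = ⌈−ln(1 − rB₀/P)/ln(1+r)⌉ = 46 payments (last £397.32); total interest = total paid − £23,895.00 = £15,067.32.
At £945.92/mo: 39 payments (last £484.22); total interest £12,534.18.
Payments saved = 46 − 39 = 7.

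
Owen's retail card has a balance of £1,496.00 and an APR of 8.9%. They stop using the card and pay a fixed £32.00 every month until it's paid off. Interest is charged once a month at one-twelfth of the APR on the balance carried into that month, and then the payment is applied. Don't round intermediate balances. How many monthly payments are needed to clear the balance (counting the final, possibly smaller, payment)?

Monthly rate r = 8.9%/12 = 0.741667% = 0.00741667.
Recurrence: B ← B·(1+r) − £32.00.
Month 1: interest £11.10; balance after payment £1,475.10.
Month 2: interest £10.94; balance after payment £1,454.04.
Closed form: n = −ln(1 − rB₀/P)/ln(1+r) = −ln(0.65327)/ln(1.00742) ≈ 57.619, so the balance reaches zero during payment 58.

58 months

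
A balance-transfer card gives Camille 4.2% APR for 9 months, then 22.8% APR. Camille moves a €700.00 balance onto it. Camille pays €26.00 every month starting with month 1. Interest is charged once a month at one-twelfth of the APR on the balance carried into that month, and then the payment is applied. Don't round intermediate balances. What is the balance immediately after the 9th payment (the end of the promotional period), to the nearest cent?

Promo months 1–9 at r₀ = 4.2%/12 = 0.0035; months 10+ at r₁ = 22.8%/12 = 0.019.
After month 9: iterate B ← B·(1+r₀) − €26.00 for 9 months → €485.06.

€485.06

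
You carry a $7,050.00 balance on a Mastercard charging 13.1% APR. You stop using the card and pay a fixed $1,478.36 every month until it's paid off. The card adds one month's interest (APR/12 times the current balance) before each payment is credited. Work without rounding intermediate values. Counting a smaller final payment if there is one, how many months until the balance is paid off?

5 months

Monthly rate r = 13.1%/12 = 1.09167% = 0.0109167.
Recurrence: B ← B·(1+r) − $1,478.36.
Month 1: interest $76.96; balance after payment $5,648.60.
Month 2: interest $61.66; balance after payment $4,231.91.
Month 3: interest $46.20; balance after payment $2,799.74.
Month 4: interest $30.56; balance after payment $1,351.95.
Month 5: interest $14.76; balance after payment $0.00.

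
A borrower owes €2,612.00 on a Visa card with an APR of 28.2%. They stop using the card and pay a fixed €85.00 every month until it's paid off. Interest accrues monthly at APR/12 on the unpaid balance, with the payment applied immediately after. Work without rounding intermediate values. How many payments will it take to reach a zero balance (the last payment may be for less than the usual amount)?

Monthly rate r = 28.2%/12 = 2.35% = 0.0235.
Recurrence: B ← B·(1+r) − €85.00.
Month 1: interest €61.38; balance after payment €2,588.38.
Month 2: interest €60.83; balance after payment €2,564.21.
Closed form: n = −ln(1 − rB₀/P)/ln(1+r) = −ln(0.27786)/ln(1.0235) ≈ 55.133, so the balance reaches zero during payment 56.

56 payments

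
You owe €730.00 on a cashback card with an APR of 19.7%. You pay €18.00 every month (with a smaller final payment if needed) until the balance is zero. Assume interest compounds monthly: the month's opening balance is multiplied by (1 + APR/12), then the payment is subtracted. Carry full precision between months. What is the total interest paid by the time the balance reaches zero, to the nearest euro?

Monthly rate r = 19.7%/12 = 1.64167% = 0.0164167.
Payoff takes n = ⌈−ln(1 − rB₀/P)/ln(1+r)⌉ = ⌈67.307⌉ = 68 payments; the last is €5.55.
Total paid = 67·€18.00 + €5.55 = €1,211.55.
Total interest = total paid − principal = €1,211.55 − €730.00 = €481.55.

€482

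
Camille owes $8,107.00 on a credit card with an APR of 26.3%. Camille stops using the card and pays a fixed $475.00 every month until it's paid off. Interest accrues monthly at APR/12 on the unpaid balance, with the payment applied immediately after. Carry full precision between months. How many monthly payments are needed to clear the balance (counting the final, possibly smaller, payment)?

Monthly rate r = 26.3%/12 = 2.19167% = 0.0219167.
Recurrence: B ← B·(1+r) − $475.00.
Month 1: interest $177.68; balance after payment $7,809.68.
Month 2: interest $171.16; balance after payment $7,505.84.
Closed form: n = −ln(1 − rB₀/P)/ln(1+r) = −ln(0.62594)/ln(1.02192) ≈ 21.610, so the balance reaches zero during payment 22.

22 months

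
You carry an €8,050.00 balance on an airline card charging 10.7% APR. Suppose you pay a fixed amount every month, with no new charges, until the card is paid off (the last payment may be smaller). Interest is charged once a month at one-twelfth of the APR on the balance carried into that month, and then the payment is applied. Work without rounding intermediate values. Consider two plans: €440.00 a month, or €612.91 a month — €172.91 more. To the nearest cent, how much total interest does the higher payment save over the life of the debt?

Monthly rate r = 10.7%/12 = 0.891667% = 0.00891667.
At €440.00/mo: n = ⌈−ln(1 − rB₀/P)/ln(1+r)⌉ = 21 payments (last €27.32); total interest = total paid − €8,050.00 = €777.32.
At €612.91/mo: 15 payments (last €19.20); total interest €549.94.
Interest saved = €777.32 − €549.94 = €227.38.

€227.38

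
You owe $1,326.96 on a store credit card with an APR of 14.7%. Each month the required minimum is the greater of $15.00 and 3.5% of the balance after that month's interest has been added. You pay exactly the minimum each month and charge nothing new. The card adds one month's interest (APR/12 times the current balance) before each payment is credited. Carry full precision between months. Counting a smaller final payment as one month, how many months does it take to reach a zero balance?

84 months

Monthly rate r = 14.7%/12 = 1.225% = 0.01225.
While 3.5% of the post-interest balance exceeds $15.00, each month B ← (B·(1+r))·(1 − 0.035), i.e. B shrinks by the factor (1+r)·0.965 = 0.97682.
This holds for months 1–49. Entering month 50 the balance is $420.53; 3.5% of the post-interest balance is now below $15.00, so the flat $15.00 minimum applies from here.
From month 50 a fixed $15.00 at rate r clears $420.53 in 35 more payments. Total: 49 + 35 = 84 months.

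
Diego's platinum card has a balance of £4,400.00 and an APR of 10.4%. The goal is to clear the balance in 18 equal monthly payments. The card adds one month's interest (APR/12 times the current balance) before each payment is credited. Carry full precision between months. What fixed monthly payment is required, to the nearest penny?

£265.06

Monthly rate r = 10.4%/12 = 0.866667% = 0.00866667.
Level-payment amortization: P = B₀·r / (1 − (1+r)^(−n)) = 4400.00·0.00866667 / (1 − 1.00867^(−18)).
Denominator 1 − (1+r)^(−18) = 0.143865578.
P = 38.1333 / 0.143865578 ≈ 265.06.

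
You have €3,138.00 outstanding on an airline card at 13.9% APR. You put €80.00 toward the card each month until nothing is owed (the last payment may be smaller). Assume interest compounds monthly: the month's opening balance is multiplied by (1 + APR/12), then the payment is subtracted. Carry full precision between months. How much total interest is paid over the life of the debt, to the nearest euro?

€1,070

Monthly rate r = 13.9%/12 = 1.15833% = 0.0115833.
Payoff takes n = ⌈−ln(1 − rB₀/P)/ln(1+r)⌉ = ⌈52.601⌉ = 53 payments; the last is €48.16.
Total paid = 52·€80.00 + €48.16 = €4,208.16.
Total interest = total paid − principal = €4,208.16 − €3,138.00 = €1,070.16.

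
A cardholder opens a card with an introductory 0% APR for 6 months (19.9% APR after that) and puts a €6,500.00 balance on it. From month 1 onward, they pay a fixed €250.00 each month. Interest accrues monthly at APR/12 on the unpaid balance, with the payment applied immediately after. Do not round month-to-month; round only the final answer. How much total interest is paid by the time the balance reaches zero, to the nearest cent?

Promo months 1–6 at r₀ = 0%/12 = 0; months 7+ at r₁ = 19.9%/12 = 0.0165833.
After month 6 (no interest yet): B = €6,500.00 − 6·€250.00 = €5,000.00.
Then at r₁ with €250.00/mo: n₂ = −ln(1 − r₁·B/P)/ln(1+r₁) ≈ 24.50 → 25 more payments.
Total paid = 30·€250.00 + €125.64 = €7,625.64; interest = €7,625.64 − €6,500.00 = €1,125.64.

€1,125.64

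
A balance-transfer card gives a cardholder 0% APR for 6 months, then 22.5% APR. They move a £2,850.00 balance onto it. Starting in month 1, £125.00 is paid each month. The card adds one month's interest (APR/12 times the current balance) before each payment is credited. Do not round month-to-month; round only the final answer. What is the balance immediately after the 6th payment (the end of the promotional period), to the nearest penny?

Promo months 1–6 at r₀ = 0%/12 = 0; months 7+ at r₁ = 22.5%/12 = 0.01875.
After month 6 (no interest yet): B = £2,850.00 − 6·£125.00 = £2,100.00.

£2,100.00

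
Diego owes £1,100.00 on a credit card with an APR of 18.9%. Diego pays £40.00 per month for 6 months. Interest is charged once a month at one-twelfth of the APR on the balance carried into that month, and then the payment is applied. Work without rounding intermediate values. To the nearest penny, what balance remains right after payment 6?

Monthly rate r = 18.9%/12 = 1.575% = 0.01575.
Each month: B ← B·(1+r) − £40.00.
Month 1: interest £17.32; balance after payment £1,077.33.
Month 2: interest £16.97; balance after payment £1,054.29.
Month 3: interest £16.61; balance after payment £1,030.90.
Month 4: interest £16.24; balance after payment £1,007.13.
Month 5: interest £15.86; balance after payment £983.00.
Month 6: interest £15.48; balance after payment £958.48.

£958.48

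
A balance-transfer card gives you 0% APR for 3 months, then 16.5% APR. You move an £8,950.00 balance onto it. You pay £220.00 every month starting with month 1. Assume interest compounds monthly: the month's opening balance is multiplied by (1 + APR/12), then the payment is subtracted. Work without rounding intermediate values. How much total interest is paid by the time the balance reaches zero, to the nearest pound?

£3,472

Promo months 1–3 at r₀ = 0%/12 = 0; months 4+ at r₁ = 16.5%/12 = 0.01375.
After month 3 (no interest yet): B = £8,950.00 − 3·£220.00 = £8,290.00.
Then at r₁ with £220.00/mo: n₂ = −ln(1 − r₁·B/P)/ln(1+r₁) ≈ 53.46 → 54 more payments.
Total paid = 56·£220.00 + £101.63 = £12,421.63; interest = £12,421.63 − £8,950.00 = £3,471.63.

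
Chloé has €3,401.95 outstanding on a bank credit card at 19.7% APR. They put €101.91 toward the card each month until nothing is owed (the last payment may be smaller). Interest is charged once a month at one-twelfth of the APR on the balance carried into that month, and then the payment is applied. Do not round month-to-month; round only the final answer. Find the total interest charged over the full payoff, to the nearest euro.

€1,568

Monthly rate r = 19.7%/12 = 1.64167% = 0.0164167.
Payoff takes n = ⌈−ln(1 − rB₀/P)/ln(1+r)⌉ = ⌈48.769⌉ = 49 payments; the last is €78.47.
Total paid = 48·€101.91 + €78.47 = €4,970.15.
Total interest = total paid − principal = €4,970.15 − €3,401.95 = €1,568.20.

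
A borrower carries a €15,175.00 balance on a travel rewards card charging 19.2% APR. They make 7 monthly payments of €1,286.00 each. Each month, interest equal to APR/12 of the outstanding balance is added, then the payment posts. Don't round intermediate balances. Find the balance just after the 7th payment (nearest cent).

€7,512.59

Monthly rate r = 19.2%/12 = 1.6% = 0.016.
Each month: B ← B·(1+r) − €1,286.00.
Month 1: interest €242.80; balance after payment €14,131.80.
Month 2: interest €226.11; balance after payment €13,071.91.
Month 3: interest €209.15; balance after payment €11,995.06.
Month 4: interest €191.92; balance after payment €10,900.98.
Month 5: interest €174.42; balance after payment €9,789.40.
Month 6: interest €156.63; balance after payment €8,660.03.
Month 7: interest €138.56; balance after payment €7,512.59.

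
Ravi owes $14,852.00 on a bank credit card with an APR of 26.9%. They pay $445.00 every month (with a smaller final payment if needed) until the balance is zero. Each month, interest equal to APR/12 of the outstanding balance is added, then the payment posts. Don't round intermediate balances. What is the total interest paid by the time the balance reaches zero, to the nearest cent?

Monthly rate r = 26.9%/12 = 2.24167% = 0.0224167.
Payoff takes n = ⌈−ln(1 − rB₀/P)/ln(1+r)⌉ = ⌈62.202⌉ = 63 payments; the last is $90.86.
Total paid = 62·$445.00 + $90.86 = $27,680.86.
Total interest = total paid − principal = $27,680.86 − $14,852.00 = $12,828.86.

$12,828.86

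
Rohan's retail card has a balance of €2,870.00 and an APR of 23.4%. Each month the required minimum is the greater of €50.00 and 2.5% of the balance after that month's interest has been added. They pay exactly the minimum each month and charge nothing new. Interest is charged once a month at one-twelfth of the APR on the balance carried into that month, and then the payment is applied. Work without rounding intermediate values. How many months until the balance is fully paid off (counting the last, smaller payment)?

Monthly rate r = 23.4%/12 = 1.95% = 0.0195.
While 2.5% of the post-interest balance exceeds €50.00, each month B ← (B·(1+r))·(1 − 0.025), i.e. B shrinks by the factor (1+r)·0.975 = 0.99401.
This holds for months 1–64. Entering month 65 the balance is €1,954.16; 2.5% of the post-interest balance is now below €50.00, so the flat €50.00 minimum applies from here.
From month 65 a fixed €50.00 at rate r clears €1,954.16 in 75 more payments. Total: 64 + 75 = 139 months.

139 months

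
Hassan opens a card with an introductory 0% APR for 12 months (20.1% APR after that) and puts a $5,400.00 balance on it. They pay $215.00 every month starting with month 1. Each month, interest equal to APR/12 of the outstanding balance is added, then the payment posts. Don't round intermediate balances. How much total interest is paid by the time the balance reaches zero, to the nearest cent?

Promo months 1–12 at r₀ = 0%/12 = 0; months 13+ at r₁ = 20.1%/12 = 0.01675.
After month 12 (no interest yet): B = $5,400.00 − 12·$215.00 = $2,820.00.
Then at r₁ with $215.00/mo: n₂ = −ln(1 − r₁·B/P)/ln(1+r₁) ≈ 14.93 → 15 more payments.
Total paid = 26·$215.00 + $200.94 = $5,790.94; interest = $5,790.94 − $5,400.00 = $390.94.

$390.94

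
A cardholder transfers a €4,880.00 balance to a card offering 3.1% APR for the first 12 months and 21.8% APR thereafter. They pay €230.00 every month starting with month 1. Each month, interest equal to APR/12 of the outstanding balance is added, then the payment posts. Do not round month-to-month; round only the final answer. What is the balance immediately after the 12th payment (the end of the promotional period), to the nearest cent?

€2,233.89

Promo months 1–12 at r₀ = 3.1%/12 = 0.00258333; months 13+ at r₁ = 21.8%/12 = 0.0181667.
After month 12: iterate B ← B·(1+r₀) − €230.00 for 12 months → €2,233.89.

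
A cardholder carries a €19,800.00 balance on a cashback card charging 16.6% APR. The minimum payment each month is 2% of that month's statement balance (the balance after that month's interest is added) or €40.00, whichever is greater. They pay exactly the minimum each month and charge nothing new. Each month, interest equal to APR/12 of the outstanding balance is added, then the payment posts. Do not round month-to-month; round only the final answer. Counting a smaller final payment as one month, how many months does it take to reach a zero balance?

Monthly rate r = 16.6%/12 = 1.38333% = 0.0138333.
While 2% of the post-interest balance exceeds €40.00, each month B ← (B·(1+r))·(1 − 0.02), i.e. B shrinks by the factor (1+r)·0.98 = 0.99356.
This holds for months 1–357. Entering month 358 the balance is €1,969.87; 2% of the post-interest balance is now below €40.00, so the flat €40.00 minimum applies from here.
From month 358 a fixed €40.00 at rate r clears €1,969.87 in 84 more payments. Total: 357 + 84 = 441 months.

441 months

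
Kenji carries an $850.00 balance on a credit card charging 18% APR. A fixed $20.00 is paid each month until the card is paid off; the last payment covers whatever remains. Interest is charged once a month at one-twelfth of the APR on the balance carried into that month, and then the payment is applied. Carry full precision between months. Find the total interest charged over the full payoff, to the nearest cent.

Monthly rate r = 18%/12 = 1.5% = 0.015.
Payoff takes n = ⌈−ln(1 − rB₀/P)/ln(1+r)⌉ = ⌈68.155⌉ = 69 payments; the last is $3.12.
Total paid = 68·$20.00 + $3.12 = $1,363.12.
Total interest = total paid − principal = $1,363.12 − $850.00 = $513.12.

$513.12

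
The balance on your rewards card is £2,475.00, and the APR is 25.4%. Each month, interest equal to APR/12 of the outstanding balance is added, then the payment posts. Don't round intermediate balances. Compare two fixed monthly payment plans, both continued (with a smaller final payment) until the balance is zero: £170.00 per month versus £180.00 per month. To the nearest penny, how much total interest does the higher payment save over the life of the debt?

£34.15

Monthly rate r = 25.4%/12 = 2.11667% = 0.0211667.
At £170.00/mo: n = ⌈−ln(1 − rB₀/P)/ln(1+r)⌉ = 18 payments (last £100.46); total interest = total paid − £2,475.00 = £515.46.
At £180.00/mo: 17 payments (last £76.31); total interest £481.31.
Interest saved = £515.46 − £481.31 = £34.15.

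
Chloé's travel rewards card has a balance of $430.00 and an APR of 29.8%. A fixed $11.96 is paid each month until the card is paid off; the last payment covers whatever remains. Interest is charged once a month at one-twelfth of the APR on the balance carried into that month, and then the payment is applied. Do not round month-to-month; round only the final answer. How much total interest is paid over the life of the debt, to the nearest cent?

Monthly rate r = 29.8%/12 = 2.48333% = 0.0248333.
Payoff takes n = ⌈−ln(1 − rB₀/P)/ln(1+r)⌉ = ⌈91.048⌉ = 92 payments; the last is $0.58.
Total paid = 91·$11.96 + $0.58 = $1,088.94.
Total interest = total paid − principal = $1,088.94 − $430.00 = $658.94.

$658.94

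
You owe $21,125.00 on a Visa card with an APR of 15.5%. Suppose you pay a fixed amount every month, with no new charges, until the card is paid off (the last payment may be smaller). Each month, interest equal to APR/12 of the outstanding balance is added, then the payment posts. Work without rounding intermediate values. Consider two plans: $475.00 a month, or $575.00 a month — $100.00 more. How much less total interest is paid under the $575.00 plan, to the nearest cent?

Monthly rate r = 15.5%/12 = 1.29167% = 0.0129167.
At $475.00/mo: n = ⌈−ln(1 − rB₀/P)/ln(1+r)⌉ = 67 payments (last $272.25); total interest = total paid − $21,125.00 = $10,497.25.
At $575.00/mo: 51 payments (last $80.95); total interest $7,705.95.
Interest saved = $10,497.25 − $7,705.95 = $2,791.30.

$2,791.30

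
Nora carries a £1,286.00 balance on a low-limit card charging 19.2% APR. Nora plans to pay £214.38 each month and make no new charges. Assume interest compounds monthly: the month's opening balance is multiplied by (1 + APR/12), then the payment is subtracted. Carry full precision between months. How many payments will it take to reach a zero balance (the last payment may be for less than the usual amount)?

7 payments

Monthly rate r = 19.2%/12 = 1.6% = 0.016.
Recurrence: B ← B·(1+r) − £214.38.
Month 1: interest £20.58; balance after payment £1,092.20.
Month 2: interest £17.48; balance after payment £895.29.
Closed form: n = −ln(1 − rB₀/P)/ln(1+r) = −ln(0.90402)/ln(1.016) ≈ 6.357, so the balance reaches zero during payment 7.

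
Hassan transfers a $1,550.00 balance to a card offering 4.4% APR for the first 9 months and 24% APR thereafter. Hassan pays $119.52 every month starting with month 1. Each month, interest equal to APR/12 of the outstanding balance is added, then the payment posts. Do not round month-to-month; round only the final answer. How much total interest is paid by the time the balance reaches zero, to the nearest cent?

Promo months 1–9 at r₀ = 4.4%/12 = 0.00366667; months 10+ at r₁ = 24%/12 = 0.02.
After month 9: iterate B ← B·(1+r₀) − $119.52 for 9 months → $510.31.
Then at r₁ with $119.52/mo: n₂ = −ln(1 − r₁·B/P)/ln(1+r₁) ≈ 4.51 → 5 more payments.
Total paid = 13·$119.52 + $60.96 = $1,614.72; interest = $1,614.72 − $1,550.00 = $64.72.

$64.72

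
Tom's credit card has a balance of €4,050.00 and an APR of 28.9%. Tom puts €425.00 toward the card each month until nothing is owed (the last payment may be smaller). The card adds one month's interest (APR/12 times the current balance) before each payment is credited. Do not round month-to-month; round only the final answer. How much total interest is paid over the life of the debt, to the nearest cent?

€606.26

Monthly rate r = 28.9%/12 = 2.40833% = 0.0240833.
Payoff takes n = ⌈−ln(1 − rB₀/P)/ln(1+r)⌉ = ⌈10.955⌉ = 11 payments; the last is €406.26.
Total paid = 10·€425.00 + €406.26 = €4,656.26.
Total interest = total paid − principal = €4,656.26 − €4,050.00 = €606.26.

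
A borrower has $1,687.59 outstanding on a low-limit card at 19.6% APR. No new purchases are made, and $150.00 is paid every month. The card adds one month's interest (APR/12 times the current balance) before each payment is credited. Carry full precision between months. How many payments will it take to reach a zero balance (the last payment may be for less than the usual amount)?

13 payments

Monthly rate r = 19.6%/12 = 1.63333% = 0.0163333.
Recurrence: B ← B·(1+r) − $150.00.
Month 1: interest $27.56; balance after payment $1,565.15.
Month 2: interest $25.56; balance after payment $1,440.72.
Closed form: n = −ln(1 − rB₀/P)/ln(1+r) = −ln(0.81624)/ln(1.01633) ≈ 12.533, so the balance reaches zero during payment 13.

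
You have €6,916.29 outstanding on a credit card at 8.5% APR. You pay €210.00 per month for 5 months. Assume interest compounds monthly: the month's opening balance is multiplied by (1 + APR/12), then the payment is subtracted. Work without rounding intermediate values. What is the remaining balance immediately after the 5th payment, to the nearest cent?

€6,099.76

Monthly rate r = 8.5%/12 = 0.708333% = 0.00708333.
Each month: B ← B·(1+r) − €210.00.
Month 1: interest €48.99; balance after payment €6,755.28.
Month 2: interest €47.85; balance after payment €6,593.13.
Month 3: interest €46.70; balance after payment €6,429.83.
Month 4: interest €45.54; balance after payment €6,265.38.
Month 5: interest €44.38; balance after payment €6,099.76.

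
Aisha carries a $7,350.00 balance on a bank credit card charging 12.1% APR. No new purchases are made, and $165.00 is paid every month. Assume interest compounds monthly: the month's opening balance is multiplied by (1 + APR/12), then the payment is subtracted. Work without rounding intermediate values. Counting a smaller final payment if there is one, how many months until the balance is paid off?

Monthly rate r = 12.1%/12 = 1.00833% = 0.0100833.
Recurrence: B ← B·(1+r) − $165.00.
Month 1: interest $74.11; balance after payment $7,259.11.
Month 2: interest $73.20; balance after payment $7,167.31.
Closed form: n = −ln(1 − rB₀/P)/ln(1+r) = −ln(0.55083)/ln(1.01008) ≈ 59.437, so the balance reaches zero during payment 60.

60 months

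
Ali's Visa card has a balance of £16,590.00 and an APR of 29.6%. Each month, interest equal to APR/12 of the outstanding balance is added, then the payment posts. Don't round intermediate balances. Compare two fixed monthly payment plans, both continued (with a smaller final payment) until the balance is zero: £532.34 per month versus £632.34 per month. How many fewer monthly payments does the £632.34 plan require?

18 fewer payments

Monthly rate r = 29.6%/12 = 2.46667% = 0.0246667.
At £532.34/mo: n = ⌈−ln(1 − rB₀/P)/ln(1+r)⌉ = 61 payments (last £45.98); total interest = total paid − £16,590.00 = £15,396.38.
At £632.34/mo: 43 payments (last £476.03); total interest £10,444.31.
Payments saved = 61 − 43 = 18.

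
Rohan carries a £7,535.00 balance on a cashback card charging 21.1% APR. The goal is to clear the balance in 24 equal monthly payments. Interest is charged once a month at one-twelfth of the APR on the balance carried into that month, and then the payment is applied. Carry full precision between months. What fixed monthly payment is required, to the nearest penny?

£387.56

Monthly rate r = 21.1%/12 = 1.75833% = 0.0175833.
Level-payment amortization: P = B₀·r / (1 − (1+r)^(−n)) = 7535.00·0.0175833 / (1 − 1.01758^(−24)).
Denominator 1 − (1+r)^(−24) = 0.341856865.
P = 132.49 / 0.341856865 ≈ 387.56.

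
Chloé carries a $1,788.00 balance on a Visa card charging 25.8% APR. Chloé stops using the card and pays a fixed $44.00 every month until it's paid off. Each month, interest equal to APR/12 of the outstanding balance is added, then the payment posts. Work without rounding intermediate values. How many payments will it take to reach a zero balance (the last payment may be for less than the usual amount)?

98 months

Monthly rate r = 25.8%/12 = 2.15% = 0.0215.
Recurrence: B ← B·(1+r) − $44.00.
Month 1: interest $38.44; balance after payment $1,782.44.
Month 2: interest $38.32; balance after payment $1,776.76.
Closed form: n = −ln(1 − rB₀/P)/ln(1+r) = −ln(0.12632)/ln(1.0215) ≈ 97.261, so the balance reaches zero during payment 98.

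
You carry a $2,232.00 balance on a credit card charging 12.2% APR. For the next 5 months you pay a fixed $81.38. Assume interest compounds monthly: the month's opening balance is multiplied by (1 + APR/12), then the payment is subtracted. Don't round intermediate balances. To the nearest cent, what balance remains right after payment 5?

Monthly rate r = 12.2%/12 = 1.01667% = 0.0101667.
Each month: B ← B·(1+r) − $81.38.
Month 1: interest $22.69; balance after payment $2,173.31.
Month 2: interest $22.10; balance after payment $2,114.03.
Month 3: interest $21.49; balance after payment $2,054.14.
Month 4: interest $20.88; balance after payment $1,993.64.
Month 5: interest $20.27; balance after payment $1,932.53.

$1,932.53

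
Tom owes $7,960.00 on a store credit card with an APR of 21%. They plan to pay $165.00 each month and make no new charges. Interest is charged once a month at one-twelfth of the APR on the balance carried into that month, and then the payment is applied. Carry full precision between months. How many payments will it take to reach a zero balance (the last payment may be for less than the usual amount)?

Monthly rate r = 21%/12 = 1.75% = 0.0175.
Recurrence: B ← B·(1+r) − $165.00.
Month 1: interest $139.30; balance after payment $7,934.30.
Month 2: interest $138.85; balance after payment $7,908.15.
Closed form: n = −ln(1 − rB₀/P)/ln(1+r) = −ln(0.15576)/ln(1.0175) ≈ 107.182, so the balance reaches zero during payment 108.

108 payments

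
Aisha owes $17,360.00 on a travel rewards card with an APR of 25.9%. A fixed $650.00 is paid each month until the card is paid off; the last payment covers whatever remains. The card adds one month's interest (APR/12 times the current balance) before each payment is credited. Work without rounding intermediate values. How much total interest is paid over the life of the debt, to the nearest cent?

$8,790.81

Monthly rate r = 25.9%/12 = 2.15833% = 0.0215833.
Payoff takes n = ⌈−ln(1 − rB₀/P)/ln(1+r)⌉ = ⌈40.230⌉ = 41 payments; the last is $150.81.
Total paid = 40·$650.00 + $150.81 = $26,150.81.
Total interest = total paid − principal = $26,150.81 − $17,360.00 = $8,790.81.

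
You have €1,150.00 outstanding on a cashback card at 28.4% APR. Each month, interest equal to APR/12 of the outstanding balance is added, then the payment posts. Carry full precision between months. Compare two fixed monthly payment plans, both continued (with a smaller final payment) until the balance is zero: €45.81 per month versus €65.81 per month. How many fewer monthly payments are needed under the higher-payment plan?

16 fewer payments

Monthly rate r = 28.4%/12 = 2.36667% = 0.0236667.
At €45.81/mo: n = ⌈−ln(1 − rB₀/P)/ln(1+r)⌉ = 39 payments (last €25.29); total interest = total paid − €1,150.00 = €616.07.
At €65.81/mo: 23 payments (last €53.83); total interest €351.65.
Payments saved = 39 − 23 = 16.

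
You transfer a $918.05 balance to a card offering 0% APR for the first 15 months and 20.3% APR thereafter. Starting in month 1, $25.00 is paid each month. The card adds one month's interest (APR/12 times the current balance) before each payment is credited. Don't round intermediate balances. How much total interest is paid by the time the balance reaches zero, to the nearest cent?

Promo months 1–15 at r₀ = 0%/12 = 0; months 16+ at r₁ = 20.3%/12 = 0.0169167.
After month 15 (no interest yet): B = $918.05 − 15·$25.00 = $543.05.
Then at r₁ with $25.00/mo: n₂ = −ln(1 − r₁·B/P)/ln(1+r₁) ≈ 27.30 → 28 more payments.
Total paid = 42·$25.00 + $7.63 = $1,057.63; interest = $1,057.63 − $918.05 = $139.58.

$139.58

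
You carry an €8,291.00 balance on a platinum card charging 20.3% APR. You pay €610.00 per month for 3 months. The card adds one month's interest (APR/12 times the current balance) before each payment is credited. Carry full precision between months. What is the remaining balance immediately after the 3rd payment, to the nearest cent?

Monthly rate r = 20.3%/12 = 1.69167% = 0.0169167.
Each month: B ← B·(1+r) − €610.00.
Month 1: interest €140.26; balance after payment €7,821.26.
Month 2: interest €132.31; balance after payment €7,343.57.
Month 3: interest €124.23; balance after payment €6,857.79.

€6,857.79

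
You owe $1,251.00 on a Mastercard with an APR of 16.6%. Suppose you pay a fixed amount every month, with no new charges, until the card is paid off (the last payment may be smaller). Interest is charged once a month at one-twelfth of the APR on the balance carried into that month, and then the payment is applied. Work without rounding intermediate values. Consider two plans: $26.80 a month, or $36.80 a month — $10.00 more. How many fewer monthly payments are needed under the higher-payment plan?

29 fewer payments

Monthly rate r = 16.6%/12 = 1.38333% = 0.0138333.
At $26.80/mo: n = ⌈−ln(1 − rB₀/P)/ln(1+r)⌉ = 76 payments (last $14.29); total interest = total paid − $1,251.00 = $773.29.
At $36.80/mo: 47 payments (last $9.14); total interest $450.94.
Payments saved = 76 − 47 = 29.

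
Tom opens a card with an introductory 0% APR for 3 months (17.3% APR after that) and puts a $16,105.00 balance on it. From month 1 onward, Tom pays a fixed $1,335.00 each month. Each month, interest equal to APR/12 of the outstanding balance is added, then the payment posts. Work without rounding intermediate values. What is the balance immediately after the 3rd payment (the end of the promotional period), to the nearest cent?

Promo months 1–3 at r₀ = 0%/12 = 0; months 4+ at r₁ = 17.3%/12 = 0.0144167.
After month 3 (no interest yet): B = $16,105.00 − 3·$1,335.00 = $12,100.00.

$12,100.00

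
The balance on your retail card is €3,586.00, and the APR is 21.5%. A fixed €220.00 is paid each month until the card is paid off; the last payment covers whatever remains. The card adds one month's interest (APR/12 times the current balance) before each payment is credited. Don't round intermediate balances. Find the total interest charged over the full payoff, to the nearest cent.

€693.18

Monthly rate r = 21.5%/12 = 1.79167% = 0.0179167.
Payoff takes n = ⌈−ln(1 − rB₀/P)/ln(1+r)⌉ = ⌈19.449⌉ = 20 payments; the last is €99.18.
Total paid = 19·€220.00 + €99.18 = €4,279.18.
Total interest = total paid − principal = €4,279.18 − €3,586.00 = €693.18.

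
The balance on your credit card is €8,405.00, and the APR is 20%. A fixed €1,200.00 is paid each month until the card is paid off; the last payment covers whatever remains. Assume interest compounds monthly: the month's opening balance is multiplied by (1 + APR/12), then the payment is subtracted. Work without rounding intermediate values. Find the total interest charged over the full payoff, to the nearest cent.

€609.20

Monthly rate r = 20%/12 = 1.66667% = 0.0166667.
Payoff takes n = ⌈−ln(1 − rB₀/P)/ln(1+r)⌉ = ⌈7.510⌉ = 8 payments; the last is €614.20.
Total paid = 7·€1,200.00 + €614.20 = €9,014.20.
Total interest = total paid − principal = €9,014.20 − €8,405.00 = €609.20.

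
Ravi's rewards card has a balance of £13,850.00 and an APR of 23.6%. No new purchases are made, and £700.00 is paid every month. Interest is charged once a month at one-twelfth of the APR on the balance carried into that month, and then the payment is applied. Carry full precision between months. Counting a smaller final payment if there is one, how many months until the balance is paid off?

26 payments

Monthly rate r = 23.6%/12 = 1.96667% = 0.0196667.
Recurrence: B ← B·(1+r) − £700.00.
Month 1: interest £272.38; balance after payment £13,422.38.
Month 2: interest £263.97; balance after payment £12,986.36.
Closed form: n = −ln(1 − rB₀/P)/ln(1+r) = −ln(0.61088)/ln(1.01967) ≈ 25.306, so the balance reaches zero during payment 26.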